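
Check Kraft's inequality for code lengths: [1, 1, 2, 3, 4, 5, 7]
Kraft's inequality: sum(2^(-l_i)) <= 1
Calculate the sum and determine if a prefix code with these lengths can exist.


Sum = 2^(-1) + 2^(-1) + 2^(-2) + 2^(-3) + 2^(-4) + 2^(-5) + 2^(-7)
    = 0.5 + 0.5 + 0.25 + 0.125 + 0.0625 + 0.03125 + 0.0078125
    = 189/128 = 1.4765625
Since 1.4765625 > 1, Kraft's inequality is NOT satisfied.
A prefix code with these lengths CANNOT exist.

Kraft sum = 1.4765625. Not satisfied.


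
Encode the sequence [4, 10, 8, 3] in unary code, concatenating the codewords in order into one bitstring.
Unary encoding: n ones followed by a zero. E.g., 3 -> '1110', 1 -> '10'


Encode each number as n ones followed by a terminating 0:
  4 -> 11110 (5 bits)
  10 -> 11111111110 (11 bits)
  8 -> 111111110 (9 bits)
  3 -> 1110 (4 bits)
Total length = 5 + 11 + 9 + 4 = 29 bits.

Unary([4, 10, 8, 3]) = 11110111111111101111111101110 (29 bits)


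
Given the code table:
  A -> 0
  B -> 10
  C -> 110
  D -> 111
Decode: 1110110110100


Decoding:
111 -> D
0 -> A
110 -> C
110 -> C
10 -> B
0 -> A


Result: DACCBA


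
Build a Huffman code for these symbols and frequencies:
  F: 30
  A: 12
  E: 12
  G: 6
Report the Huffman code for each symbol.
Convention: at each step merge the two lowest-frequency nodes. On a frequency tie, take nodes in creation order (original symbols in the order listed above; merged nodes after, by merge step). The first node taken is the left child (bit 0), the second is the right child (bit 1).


Huffman tree construction:
Step 1: Merge G(6) + A(12) = 18
Step 2: Merge E(12) + (G+A)(18) = 30
Step 3: Merge F(30) + (E+(G+A))(30) = 60
Read each symbol's code off the tree from the root (left child = 0, right child = 1).

Codes:
  F: 0 (length 1)
  A: 111 (length 3)
  E: 10 (length 2)
  G: 110 (length 3)
Average code length: 108/60 = 1.8000 bits/symbol


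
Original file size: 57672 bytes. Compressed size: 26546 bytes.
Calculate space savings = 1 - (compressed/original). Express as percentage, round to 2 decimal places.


ratio = compressed/original = 26546/57672 = 0.460293
savings = 1 - ratio = 1 - 0.460293 = 0.539707
as a percentage: 0.539707 * 100 = 53.97%

Space savings = 1 - 26546/57672 = 53.97%


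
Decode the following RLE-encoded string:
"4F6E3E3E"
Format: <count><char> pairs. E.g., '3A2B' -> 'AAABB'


Expanding each <count><char> pair:
  4F -> 'FFFF'
  6E -> 'EEEEEE'
  3E -> 'EEE'
  3E -> 'EEE'

Decoded = FFFFEEEEEEEEEEEE


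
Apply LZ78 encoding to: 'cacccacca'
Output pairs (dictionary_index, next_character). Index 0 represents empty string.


LZ78 encoding steps:
Dictionary: {0: ''}
Step 1: w='' (idx 0), next='c' -> output (0, 'c'), add 'c' as idx 1
Step 2: w='' (idx 0), next='a' -> output (0, 'a'), add 'a' as idx 2
Step 3: w='c' (idx 1), next='c' -> output (1, 'c'), add 'cc' as idx 3
Step 4: w='c' (idx 1), next='a' -> output (1, 'a'), add 'ca' as idx 4
Step 5: w='cc' (idx 3), next='a' -> output (3, 'a'), add 'cca' as idx 5


Encoded: [(0, 'c'), (0, 'a'), (1, 'c'), (1, 'a'), (3, 'a')]


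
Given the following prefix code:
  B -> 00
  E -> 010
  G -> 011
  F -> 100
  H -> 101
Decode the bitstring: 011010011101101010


Decoding step by step:
Bits 011 -> G
Bits 010 -> E
Bits 011 -> G
Bits 101 -> H
Bits 101 -> H
Bits 010 -> E


Decoded message: GEGHHE


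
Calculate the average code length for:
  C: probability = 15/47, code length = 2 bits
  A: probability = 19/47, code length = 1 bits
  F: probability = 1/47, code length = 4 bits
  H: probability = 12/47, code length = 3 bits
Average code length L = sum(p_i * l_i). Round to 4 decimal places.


Weighted contributions p_i * l_i:
  C: (15/47) * 2 = 30/47
  A: (19/47) * 1 = 19/47
  F: (1/47) * 4 = 4/47
  H: (12/47) * 3 = 36/47
Sum = (30 + 19 + 4 + 36)/47 = 89/47

L = 89/47 = 1.8936 bits/symbol


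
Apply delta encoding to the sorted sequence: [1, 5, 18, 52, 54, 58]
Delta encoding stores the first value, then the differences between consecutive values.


First value: 1
Deltas:
  5 - 1 = 4
  18 - 5 = 13
  52 - 18 = 34
  54 - 52 = 2
  58 - 54 = 4


Delta encoded: [1, 4, 13, 34, 2, 4]


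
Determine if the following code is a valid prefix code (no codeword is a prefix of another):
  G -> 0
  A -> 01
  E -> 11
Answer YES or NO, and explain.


Checking each pair (does one codeword prefix another?):
  G='0' vs A='01': prefix -- VIOLATION

NO -- this is NOT a valid prefix code. G (0) is a prefix of A (01).


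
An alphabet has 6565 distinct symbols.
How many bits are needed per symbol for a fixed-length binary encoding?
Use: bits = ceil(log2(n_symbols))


log2(6565) = 12.6806
Bracket: 2^12 = 4096 < 6565 <= 2^13 = 8192
So ceil(log2(6565)) = 13

bits = ceil(log2(6565)) = ceil(12.6806) = 13 bits


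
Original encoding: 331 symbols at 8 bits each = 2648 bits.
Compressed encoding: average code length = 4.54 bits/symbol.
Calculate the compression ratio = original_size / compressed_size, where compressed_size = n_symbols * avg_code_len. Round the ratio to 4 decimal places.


original_size = n_symbols * orig_bits = 331 * 8 = 2648 bits
compressed_size = n_symbols * avg_code_len = 331 * 4.54 = 1502.74 bits
ratio = original_size / compressed_size = 2648 / 1502.74 = 1.7621

Compression ratio = 1.7621


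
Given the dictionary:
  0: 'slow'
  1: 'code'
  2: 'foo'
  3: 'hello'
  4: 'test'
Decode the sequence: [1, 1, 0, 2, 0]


Look up each index in the dictionary:
  1 -> 'code'
  1 -> 'code'
  0 -> 'slow'
  2 -> 'foo'
  0 -> 'slow'

Decoded: "code code slow foo slow"


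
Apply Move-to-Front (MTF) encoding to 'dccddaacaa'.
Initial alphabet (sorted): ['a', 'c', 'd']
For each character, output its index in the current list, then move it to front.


MTF encoding:
'd': index 2 in ['a', 'c', 'd'] -> ['d', 'a', 'c']
'c': index 2 in ['d', 'a', 'c'] -> ['c', 'd', 'a']
'c': index 0 in ['c', 'd', 'a'] -> ['c', 'd', 'a']
'd': index 1 in ['c', 'd', 'a'] -> ['d', 'c', 'a']
'd': index 0 in ['d', 'c', 'a'] -> ['d', 'c', 'a']
'a': index 2 in ['d', 'c', 'a'] -> ['a', 'd', 'c']
'a': index 0 in ['a', 'd', 'c'] -> ['a', 'd', 'c']
'c': index 2 in ['a', 'd', 'c'] -> ['c', 'a', 'd']
'a': index 1 in ['c', 'a', 'd'] -> ['a', 'c', 'd']
'a': index 0 in ['a', 'c', 'd'] -> ['a', 'c', 'd']


Output: [2, 2, 0, 1, 0, 2, 0, 2, 1, 0]


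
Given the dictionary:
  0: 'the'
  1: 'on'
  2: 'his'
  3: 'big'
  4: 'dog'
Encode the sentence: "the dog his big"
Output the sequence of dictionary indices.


Look up each word in the dictionary:
  'the' -> 0
  'dog' -> 4
  'his' -> 2
  'big' -> 3

Encoded: [0, 4, 2, 3]


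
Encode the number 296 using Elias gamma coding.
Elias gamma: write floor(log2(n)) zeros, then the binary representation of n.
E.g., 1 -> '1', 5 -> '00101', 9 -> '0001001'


num_bits = floor(log2(296)) + 1 = 9
leading_zeros = num_bits - 1 = 8
binary(296) = 100101000

Elias gamma(296) = '00000000' + '100101000' = 00000000100101000 (17 bits)


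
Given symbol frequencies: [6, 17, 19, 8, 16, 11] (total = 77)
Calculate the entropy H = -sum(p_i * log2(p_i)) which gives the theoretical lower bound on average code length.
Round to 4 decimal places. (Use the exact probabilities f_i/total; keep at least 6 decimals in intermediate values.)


Per-symbol terms -p_i * log2(p_i) with p_i = f_i/77:
  p = 6/77 = 0.077922: log2(p) = -3.681824, -p*log2(p) = 0.286895
  p = 17/77 = 0.220779: log2(p) = -2.179324, -p*log2(p) = 0.481149
  p = 19/77 = 0.246753: log2(p) = -2.018859, -p*log2(p) = 0.498160
  p = 8/77 = 0.103896: log2(p) = -3.266787, -p*log2(p) = 0.339406
  p = 16/77 = 0.207792: log2(p) = -2.266787, -p*log2(p) = 0.471021
  p = 11/77 = 0.142857: log2(p) = -2.807355, -p*log2(p) = 0.401051
H = 0.286895 + 0.481149 + 0.498160 + 0.339406 + 0.471021 + 0.401051 = 2.477682

H = 2.4777 bits/symbol


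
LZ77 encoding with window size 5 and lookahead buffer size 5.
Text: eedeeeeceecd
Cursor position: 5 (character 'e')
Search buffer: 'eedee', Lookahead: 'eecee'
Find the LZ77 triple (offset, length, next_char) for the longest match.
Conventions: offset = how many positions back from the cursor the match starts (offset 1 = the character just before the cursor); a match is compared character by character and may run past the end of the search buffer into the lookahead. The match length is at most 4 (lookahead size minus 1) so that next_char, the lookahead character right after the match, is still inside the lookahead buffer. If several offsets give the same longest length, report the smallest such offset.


Try each offset into the search buffer:
  offset=1 (pos 4, char 'e'): match length 2
  offset=2 (pos 3, char 'e'): match length 2
  offset=3 (pos 2, char 'd'): match length 0
  offset=4 (pos 1, char 'e'): match length 1
  offset=5 (pos 0, char 'e'): match length 2
Longest match has length 2, found at offsets 1, 2, 5; take the smallest, offset 1.
next_char = character at position 5 + 2 = 7 -> 'c'

Best match: offset=1, length=2 (matching 'ee' starting at position 4)
LZ77 triple: (1, 2, 'c')


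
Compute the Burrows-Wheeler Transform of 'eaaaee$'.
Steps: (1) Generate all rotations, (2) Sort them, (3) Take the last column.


Rotations (sorted):
  0: $eaaaee -> last char: e
  1: aaaee$e -> last char: e
  2: aaee$ea -> last char: a
  3: aee$eaa -> last char: a
  4: e$eaaae -> last char: e
  5: eaaaee$ -> last char: $
  6: ee$eaaa -> last char: a


BWT = eeaae$a


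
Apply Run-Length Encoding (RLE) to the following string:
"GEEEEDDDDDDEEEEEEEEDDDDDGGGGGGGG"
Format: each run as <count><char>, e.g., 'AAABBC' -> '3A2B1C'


Scanning runs left to right:
  i=0: run of 'G' x 1 -> '1G'
  i=1: run of 'E' x 4 -> '4E'
  i=5: run of 'D' x 6 -> '6D'
  i=11: run of 'E' x 8 -> '8E'
  i=19: run of 'D' x 5 -> '5D'
  i=24: run of 'G' x 8 -> '8G'

RLE = 1G4E6D8E5D8G


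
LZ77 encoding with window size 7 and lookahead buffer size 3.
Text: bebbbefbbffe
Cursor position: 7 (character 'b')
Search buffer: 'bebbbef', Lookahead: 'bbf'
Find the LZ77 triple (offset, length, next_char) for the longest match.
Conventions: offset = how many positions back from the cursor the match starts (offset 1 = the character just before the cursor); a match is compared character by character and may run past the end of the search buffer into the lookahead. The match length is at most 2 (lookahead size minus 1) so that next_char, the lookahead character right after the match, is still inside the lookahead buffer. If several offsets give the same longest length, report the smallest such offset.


Try each offset into the search buffer:
  offset=1 (pos 6, char 'f'): match length 0
  offset=2 (pos 5, char 'e'): match length 0
  offset=3 (pos 4, char 'b'): match length 1
  offset=4 (pos 3, char 'b'): match length 2
  offset=5 (pos 2, char 'b'): match length 2
  offset=6 (pos 1, char 'e'): match length 0
  offset=7 (pos 0, char 'b'): match length 1
Longest match has length 2, found at offsets 4, 5; take the smallest, offset 4.
next_char = character at position 7 + 2 = 9 -> 'f'

Best match: offset=4, length=2 (matching 'bb' starting at position 3)
LZ77 triple: (4, 2, 'f')


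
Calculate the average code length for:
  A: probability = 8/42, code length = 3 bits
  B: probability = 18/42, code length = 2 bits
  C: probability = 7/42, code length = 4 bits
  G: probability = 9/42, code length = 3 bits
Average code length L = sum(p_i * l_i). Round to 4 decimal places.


Weighted contributions p_i * l_i:
  A: (8/42) * 3 = 24/42
  B: (18/42) * 2 = 36/42
  C: (7/42) * 4 = 28/42
  G: (9/42) * 3 = 27/42
Sum = (24 + 36 + 28 + 27)/42 = 115/42

L = 115/42 = 2.7381 bits/symbol


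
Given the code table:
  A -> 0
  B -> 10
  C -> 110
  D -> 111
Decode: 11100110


Decoding:
111 -> D
0 -> A
0 -> A
110 -> C


Result: DAAC


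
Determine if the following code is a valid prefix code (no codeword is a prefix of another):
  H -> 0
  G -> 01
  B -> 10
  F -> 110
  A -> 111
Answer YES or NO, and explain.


Checking each pair (does one codeword prefix another?):
  H='0' vs G='01': prefix -- VIOLATION

NO -- this is NOT a valid prefix code. H (0) is a prefix of G (01).


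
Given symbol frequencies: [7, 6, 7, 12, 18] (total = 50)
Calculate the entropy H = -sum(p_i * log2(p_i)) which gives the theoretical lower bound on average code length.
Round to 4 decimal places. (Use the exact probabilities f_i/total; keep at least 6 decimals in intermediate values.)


Per-symbol terms -p_i * log2(p_i) with p_i = f_i/50:
  p = 7/50 = 0.140000: log2(p) = -2.836501, -p*log2(p) = 0.397110
  p = 6/50 = 0.120000: log2(p) = -3.058894, -p*log2(p) = 0.367067
  p = 7/50 = 0.140000: log2(p) = -2.836501, -p*log2(p) = 0.397110
  p = 12/50 = 0.240000: log2(p) = -2.058894, -p*log2(p) = 0.494134
  p = 18/50 = 0.360000: log2(p) = -1.473931, -p*log2(p) = 0.530615
H = 0.397110 + 0.367067 + 0.397110 + 0.494134 + 0.530615 = 2.186036

H = 2.186 bits/symbol


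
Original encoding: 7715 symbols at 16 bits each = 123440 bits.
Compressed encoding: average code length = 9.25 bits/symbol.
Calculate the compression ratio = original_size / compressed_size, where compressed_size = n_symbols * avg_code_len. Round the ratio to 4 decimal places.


original_size = n_symbols * orig_bits = 7715 * 16 = 123440 bits
compressed_size = n_symbols * avg_code_len = 7715 * 9.25 = 71363.75 bits
ratio = original_size / compressed_size = 123440 / 71363.75 = 1.7297

Compression ratio = 1.7297


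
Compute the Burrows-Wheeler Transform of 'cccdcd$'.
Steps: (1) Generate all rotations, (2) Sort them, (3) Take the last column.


Rotations (sorted):
  0: $cccdcd -> last char: d
  1: cccdcd$ -> last char: $
  2: ccdcd$c -> last char: c
  3: cd$cccd -> last char: d
  4: cdcd$cc -> last char: c
  5: d$cccdc -> last char: c
  6: dcd$ccc -> last char: c


BWT = d$cdccc


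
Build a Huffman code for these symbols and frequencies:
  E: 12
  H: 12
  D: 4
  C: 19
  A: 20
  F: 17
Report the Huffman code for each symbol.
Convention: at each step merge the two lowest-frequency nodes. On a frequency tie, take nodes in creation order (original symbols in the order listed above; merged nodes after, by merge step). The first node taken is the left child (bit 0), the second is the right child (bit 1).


Huffman tree construction:
Step 1: Merge D(4) + E(12) = 16
Step 2: Merge H(12) + (D+E)(16) = 28
Step 3: Merge F(17) + C(19) = 36
Step 4: Merge A(20) + (H+(D+E))(28) = 48
Step 5: Merge (F+C)(36) + (A+(H+(D+E)))(48) = 84
Read each symbol's code off the tree from the root (left child = 0, right child = 1).

Codes:
  E: 1111 (length 4)
  H: 110 (length 3)
  D: 1110 (length 4)
  C: 01 (length 2)
  A: 10 (length 2)
  F: 00 (length 2)
Average code length: 212/84 = 2.5238 bits/symbol


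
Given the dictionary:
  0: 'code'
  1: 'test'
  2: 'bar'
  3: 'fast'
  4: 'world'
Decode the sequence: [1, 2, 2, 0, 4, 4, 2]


Look up each index in the dictionary:
  1 -> 'test'
  2 -> 'bar'
  2 -> 'bar'
  0 -> 'code'
  4 -> 'world'
  4 -> 'world'
  2 -> 'bar'

Decoded: "test bar bar code world world bar"


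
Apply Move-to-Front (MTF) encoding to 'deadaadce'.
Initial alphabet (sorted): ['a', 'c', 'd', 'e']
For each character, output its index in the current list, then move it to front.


MTF encoding:
'd': index 2 in ['a', 'c', 'd', 'e'] -> ['d', 'a', 'c', 'e']
'e': index 3 in ['d', 'a', 'c', 'e'] -> ['e', 'd', 'a', 'c']
'a': index 2 in ['e', 'd', 'a', 'c'] -> ['a', 'e', 'd', 'c']
'd': index 2 in ['a', 'e', 'd', 'c'] -> ['d', 'a', 'e', 'c']
'a': index 1 in ['d', 'a', 'e', 'c'] -> ['a', 'd', 'e', 'c']
'a': index 0 in ['a', 'd', 'e', 'c'] -> ['a', 'd', 'e', 'c']
'd': index 1 in ['a', 'd', 'e', 'c'] -> ['d', 'a', 'e', 'c']
'c': index 3 in ['d', 'a', 'e', 'c'] -> ['c', 'd', 'a', 'e']
'e': index 3 in ['c', 'd', 'a', 'e'] -> ['e', 'c', 'd', 'a']


Output: [2, 3, 2, 2, 1, 0, 1, 3, 3]


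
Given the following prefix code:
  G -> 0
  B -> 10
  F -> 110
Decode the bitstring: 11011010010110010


Decoding step by step:
Bits 110 -> F
Bits 110 -> F
Bits 10 -> B
Bits 0 -> G
Bits 10 -> B
Bits 110 -> F
Bits 0 -> G
Bits 10 -> B


Decoded message: FFBGBFGB


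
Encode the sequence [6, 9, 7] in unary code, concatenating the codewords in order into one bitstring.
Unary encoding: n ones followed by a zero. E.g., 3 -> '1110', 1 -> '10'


Encode each number as n ones followed by a terminating 0:
  6 -> 1111110 (7 bits)
  9 -> 1111111110 (10 bits)
  7 -> 11111110 (8 bits)
Total length = 7 + 10 + 8 = 25 bits.

Unary([6, 9, 7]) = 1111110111111111011111110 (25 bits)


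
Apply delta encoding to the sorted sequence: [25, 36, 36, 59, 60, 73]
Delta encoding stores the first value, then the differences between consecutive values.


First value: 25
Deltas:
  36 - 25 = 11
  36 - 36 = 0
  59 - 36 = 23
  60 - 59 = 1
  73 - 60 = 13


Delta encoded: [25, 11, 0, 23, 1, 13]


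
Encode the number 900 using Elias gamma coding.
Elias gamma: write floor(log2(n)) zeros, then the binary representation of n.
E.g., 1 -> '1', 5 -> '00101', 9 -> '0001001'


num_bits = floor(log2(900)) + 1 = 10
leading_zeros = num_bits - 1 = 9
binary(900) = 1110000100

Elias gamma(900) = '000000000' + '1110000100' = 0000000001110000100 (19 bits)


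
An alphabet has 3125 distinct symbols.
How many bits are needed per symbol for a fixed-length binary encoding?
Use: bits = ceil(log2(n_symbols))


log2(3125) = 11.6096
Bracket: 2^11 = 2048 < 3125 <= 2^12 = 4096
So ceil(log2(3125)) = 12

bits = ceil(log2(3125)) = ceil(11.6096) = 12 bits


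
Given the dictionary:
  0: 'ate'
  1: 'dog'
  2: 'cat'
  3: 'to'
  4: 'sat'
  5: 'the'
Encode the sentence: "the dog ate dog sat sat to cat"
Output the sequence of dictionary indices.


Look up each word in the dictionary:
  'the' -> 5
  'dog' -> 1
  'ate' -> 0
  'dog' -> 1
  'sat' -> 4
  'sat' -> 4
  'to' -> 3
  'cat' -> 2

Encoded: [5, 1, 0, 1, 4, 4, 3, 2]


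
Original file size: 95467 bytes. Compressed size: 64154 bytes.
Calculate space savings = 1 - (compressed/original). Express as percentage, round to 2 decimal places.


ratio = compressed/original = 64154/95467 = 0.672002
savings = 1 - ratio = 1 - 0.672002 = 0.327998
as a percentage: 0.327998 * 100 = 32.8%

Space savings = 1 - 64154/95467 = 32.8%


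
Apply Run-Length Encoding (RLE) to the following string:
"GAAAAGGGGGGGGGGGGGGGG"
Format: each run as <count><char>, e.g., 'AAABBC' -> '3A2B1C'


Scanning runs left to right:
  i=0: run of 'G' x 1 -> '1G'
  i=1: run of 'A' x 4 -> '4A'
  i=5: run of 'G' x 16 -> '16G'

RLE = 1G4A16G


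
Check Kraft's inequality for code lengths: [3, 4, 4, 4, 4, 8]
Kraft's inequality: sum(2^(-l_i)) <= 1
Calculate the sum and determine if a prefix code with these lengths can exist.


Sum = 2^(-3) + 2^(-4) + 2^(-4) + 2^(-4) + 2^(-4) + 2^(-8)
    = 0.125 + 0.0625 + 0.0625 + 0.0625 + 0.0625 + 0.00390625
    = 97/256 = 0.37890625
Since 0.37890625 <= 1, Kraft's inequality IS satisfied.
A prefix code with these lengths CAN exist.

Kraft sum = 0.37890625. Satisfied.


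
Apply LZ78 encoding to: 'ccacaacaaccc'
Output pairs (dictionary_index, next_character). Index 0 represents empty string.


LZ78 encoding steps:
Dictionary: {0: ''}
Step 1: w='' (idx 0), next='c' -> output (0, 'c'), add 'c' as idx 1
Step 2: w='c' (idx 1), next='a' -> output (1, 'a'), add 'ca' as idx 2
Step 3: w='ca' (idx 2), next='a' -> output (2, 'a'), add 'caa' as idx 3
Step 4: w='caa' (idx 3), next='c' -> output (3, 'c'), add 'caac' as idx 4
Step 5: w='c' (idx 1), next='c' -> output (1, 'c'), add 'cc' as idx 5


Encoded: [(0, 'c'), (1, 'a'), (2, 'a'), (3, 'c'), (1, 'c')]


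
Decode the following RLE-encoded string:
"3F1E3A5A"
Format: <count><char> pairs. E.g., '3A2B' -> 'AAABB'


Expanding each <count><char> pair:
  3F -> 'FFF'
  1E -> 'E'
  3A -> 'AAA'
  5A -> 'AAAAA'

Decoded = FFFEAAAAAAAA


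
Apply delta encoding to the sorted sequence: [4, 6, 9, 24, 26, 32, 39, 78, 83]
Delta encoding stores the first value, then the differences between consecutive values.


First value: 4
Deltas:
  6 - 4 = 2
  9 - 6 = 3
  24 - 9 = 15
  26 - 24 = 2
  32 - 26 = 6
  39 - 32 = 7
  78 - 39 = 39
  83 - 78 = 5


Delta encoded: [4, 2, 3, 15, 2, 6, 7, 39, 5]


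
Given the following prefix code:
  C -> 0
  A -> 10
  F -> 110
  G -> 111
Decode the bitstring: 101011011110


Decoding step by step:
Bits 10 -> A
Bits 10 -> A
Bits 110 -> F
Bits 111 -> G
Bits 10 -> A


Decoded message: AAFGA


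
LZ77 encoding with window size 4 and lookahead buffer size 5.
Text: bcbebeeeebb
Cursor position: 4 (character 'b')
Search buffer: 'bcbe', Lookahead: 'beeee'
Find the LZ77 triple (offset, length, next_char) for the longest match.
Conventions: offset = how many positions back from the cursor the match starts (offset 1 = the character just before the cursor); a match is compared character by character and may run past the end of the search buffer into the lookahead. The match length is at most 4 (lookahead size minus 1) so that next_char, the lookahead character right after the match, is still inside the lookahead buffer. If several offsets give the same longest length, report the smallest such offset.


Try each offset into the search buffer:
  offset=1 (pos 3, char 'e'): match length 0
  offset=2 (pos 2, char 'b'): match length 2
  offset=3 (pos 1, char 'c'): match length 0
  offset=4 (pos 0, char 'b'): match length 1
Longest match has length 2 at offset 2.
next_char = character at position 4 + 2 = 6 -> 'e'

Best match: offset=2, length=2 (matching 'be' starting at position 2)
LZ77 triple: (2, 2, 'e')


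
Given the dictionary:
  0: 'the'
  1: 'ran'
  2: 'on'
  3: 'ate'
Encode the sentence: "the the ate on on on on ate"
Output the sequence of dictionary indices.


Look up each word in the dictionary:
  'the' -> 0
  'the' -> 0
  'ate' -> 3
  'on' -> 2
  'on' -> 2
  'on' -> 2
  'on' -> 2
  'ate' -> 3

Encoded: [0, 0, 3, 2, 2, 2, 2, 3]


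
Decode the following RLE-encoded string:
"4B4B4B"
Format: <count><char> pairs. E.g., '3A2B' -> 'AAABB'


Expanding each <count><char> pair:
  4B -> 'BBBB'
  4B -> 'BBBB'
  4B -> 'BBBB'

Decoded = BBBBBBBBBBBB


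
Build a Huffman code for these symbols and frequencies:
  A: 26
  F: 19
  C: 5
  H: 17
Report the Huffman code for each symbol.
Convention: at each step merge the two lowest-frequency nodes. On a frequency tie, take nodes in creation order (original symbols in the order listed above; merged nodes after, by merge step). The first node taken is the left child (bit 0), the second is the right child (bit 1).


Huffman tree construction:
Step 1: Merge C(5) + H(17) = 22
Step 2: Merge F(19) + (C+H)(22) = 41
Step 3: Merge A(26) + (F+(C+H))(41) = 67
Read each symbol's code off the tree from the root (left child = 0, right child = 1).

Codes:
  A: 0 (length 1)
  F: 10 (length 2)
  C: 110 (length 3)
  H: 111 (length 3)
Average code length: 130/67 = 1.9403 bits/symbol


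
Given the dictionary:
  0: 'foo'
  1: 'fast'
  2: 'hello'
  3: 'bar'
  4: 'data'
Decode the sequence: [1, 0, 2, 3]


Look up each index in the dictionary:
  1 -> 'fast'
  0 -> 'foo'
  2 -> 'hello'
  3 -> 'bar'

Decoded: "fast foo hello bar"


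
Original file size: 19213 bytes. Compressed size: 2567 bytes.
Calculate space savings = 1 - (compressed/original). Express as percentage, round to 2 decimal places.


ratio = compressed/original = 2567/19213 = 0.133607
savings = 1 - ratio = 1 - 0.133607 = 0.866393
as a percentage: 0.866393 * 100 = 86.64%

Space savings = 1 - 2567/19213 = 86.64%


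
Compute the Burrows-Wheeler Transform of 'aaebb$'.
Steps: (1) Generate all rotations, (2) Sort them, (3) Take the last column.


Rotations (sorted):
  0: $aaebb -> last char: b
  1: aaebb$ -> last char: $
  2: aebb$a -> last char: a
  3: b$aaeb -> last char: b
  4: bb$aae -> last char: e
  5: ebb$aa -> last char: a


BWT = b$abea


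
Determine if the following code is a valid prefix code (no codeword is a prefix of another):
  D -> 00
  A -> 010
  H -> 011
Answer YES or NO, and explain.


Checking each pair (does one codeword prefix another?):
  D='00' vs A='010': no prefix
  D='00' vs H='011': no prefix
  A='010' vs D='00': no prefix
  A='010' vs H='011': no prefix
  H='011' vs D='00': no prefix
  H='011' vs A='010': no prefix
No violation found over all pairs.

YES -- this is a valid prefix code. No codeword is a prefix of any other codeword.


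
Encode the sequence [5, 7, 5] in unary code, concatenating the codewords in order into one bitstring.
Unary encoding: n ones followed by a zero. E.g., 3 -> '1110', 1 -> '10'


Encode each number as n ones followed by a terminating 0:
  5 -> 111110 (6 bits)
  7 -> 11111110 (8 bits)
  5 -> 111110 (6 bits)
Total length = 6 + 8 + 6 = 20 bits.

Unary([5, 7, 5]) = 11111011111110111110 (20 bits)


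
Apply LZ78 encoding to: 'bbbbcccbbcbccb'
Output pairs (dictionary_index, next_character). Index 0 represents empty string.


LZ78 encoding steps:
Dictionary: {0: ''}
Step 1: w='' (idx 0), next='b' -> output (0, 'b'), add 'b' as idx 1
Step 2: w='b' (idx 1), next='b' -> output (1, 'b'), add 'bb' as idx 2
Step 3: w='b' (idx 1), next='c' -> output (1, 'c'), add 'bc' as idx 3
Step 4: w='' (idx 0), next='c' -> output (0, 'c'), add 'c' as idx 4
Step 5: w='c' (idx 4), next='b' -> output (4, 'b'), add 'cb' as idx 5
Step 6: w='bc' (idx 3), next='b' -> output (3, 'b'), add 'bcb' as idx 6
Step 7: w='c' (idx 4), next='c' -> output (4, 'c'), add 'cc' as idx 7
Step 8: w='b' (idx 1), end of input -> output (1, '')


Encoded: [(0, 'b'), (1, 'b'), (1, 'c'), (0, 'c'), (4, 'b'), (3, 'b'), (4, 'c'), (1, '')]


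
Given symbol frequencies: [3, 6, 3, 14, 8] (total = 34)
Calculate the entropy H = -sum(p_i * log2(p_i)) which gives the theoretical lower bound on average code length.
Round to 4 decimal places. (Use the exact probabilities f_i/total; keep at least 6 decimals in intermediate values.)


Per-symbol terms -p_i * log2(p_i) with p_i = f_i/34:
  p = 3/34 = 0.088235: log2(p) = -3.502500, -p*log2(p) = 0.309044
  p = 6/34 = 0.176471: log2(p) = -2.502500, -p*log2(p) = 0.441618
  p = 3/34 = 0.088235: log2(p) = -3.502500, -p*log2(p) = 0.309044
  p = 14/34 = 0.411765: log2(p) = -1.280108, -p*log2(p) = 0.527103
  p = 8/34 = 0.235294: log2(p) = -2.087463, -p*log2(p) = 0.491168
H = 0.309044 + 0.441618 + 0.309044 + 0.527103 + 0.491168 = 2.077977

H = 2.078 bits/symbol


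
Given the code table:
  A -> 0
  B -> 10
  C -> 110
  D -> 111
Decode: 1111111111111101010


Decoding:
111 -> D
111 -> D
111 -> D
111 -> D
110 -> C
10 -> B
10 -> B


Result: DDDDCBB


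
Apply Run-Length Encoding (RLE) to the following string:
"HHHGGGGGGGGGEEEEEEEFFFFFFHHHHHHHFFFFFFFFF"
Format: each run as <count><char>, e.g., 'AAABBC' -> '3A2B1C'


Scanning runs left to right:
  i=0: run of 'H' x 3 -> '3H'
  i=3: run of 'G' x 9 -> '9G'
  i=12: run of 'E' x 7 -> '7E'
  i=19: run of 'F' x 6 -> '6F'
  i=25: run of 'H' x 7 -> '7H'
  i=32: run of 'F' x 9 -> '9F'

RLE = 3H9G7E6F7H9F


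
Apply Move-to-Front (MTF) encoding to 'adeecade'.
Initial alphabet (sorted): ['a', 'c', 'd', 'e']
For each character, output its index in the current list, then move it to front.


MTF encoding:
'a': index 0 in ['a', 'c', 'd', 'e'] -> ['a', 'c', 'd', 'e']
'd': index 2 in ['a', 'c', 'd', 'e'] -> ['d', 'a', 'c', 'e']
'e': index 3 in ['d', 'a', 'c', 'e'] -> ['e', 'd', 'a', 'c']
'e': index 0 in ['e', 'd', 'a', 'c'] -> ['e', 'd', 'a', 'c']
'c': index 3 in ['e', 'd', 'a', 'c'] -> ['c', 'e', 'd', 'a']
'a': index 3 in ['c', 'e', 'd', 'a'] -> ['a', 'c', 'e', 'd']
'd': index 3 in ['a', 'c', 'e', 'd'] -> ['d', 'a', 'c', 'e']
'e': index 3 in ['d', 'a', 'c', 'e'] -> ['e', 'd', 'a', 'c']


Output: [0, 2, 3, 0, 3, 3, 3, 3]


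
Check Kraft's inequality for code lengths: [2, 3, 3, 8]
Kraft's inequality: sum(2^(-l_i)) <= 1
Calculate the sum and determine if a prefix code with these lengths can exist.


Sum = 2^(-2) + 2^(-3) + 2^(-3) + 2^(-8)
    = 0.25 + 0.125 + 0.125 + 0.00390625
    = 129/256 = 0.50390625
Since 0.50390625 <= 1, Kraft's inequality IS satisfied.
A prefix code with these lengths CAN exist.

Kraft sum = 0.50390625. Satisfied.


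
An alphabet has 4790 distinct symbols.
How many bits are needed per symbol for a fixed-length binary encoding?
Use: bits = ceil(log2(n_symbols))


log2(4790) = 12.2258
Bracket: 2^12 = 4096 < 4790 <= 2^13 = 8192
So ceil(log2(4790)) = 13

bits = ceil(log2(4790)) = ceil(12.2258) = 13 bits


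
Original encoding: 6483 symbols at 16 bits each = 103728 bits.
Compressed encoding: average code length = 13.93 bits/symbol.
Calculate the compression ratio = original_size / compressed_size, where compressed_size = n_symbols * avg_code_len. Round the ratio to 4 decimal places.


original_size = n_symbols * orig_bits = 6483 * 16 = 103728 bits
compressed_size = n_symbols * avg_code_len = 6483 * 13.93 = 90308.19 bits
ratio = original_size / compressed_size = 103728 / 90308.19 = 1.1486

Compression ratio = 1.1486


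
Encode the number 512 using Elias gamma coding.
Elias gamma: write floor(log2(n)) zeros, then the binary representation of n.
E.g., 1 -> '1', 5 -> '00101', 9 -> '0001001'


num_bits = floor(log2(512)) + 1 = 10
leading_zeros = num_bits - 1 = 9
binary(512) = 1000000000

Elias gamma(512) = '000000000' + '1000000000' = 0000000001000000000 (19 bits)


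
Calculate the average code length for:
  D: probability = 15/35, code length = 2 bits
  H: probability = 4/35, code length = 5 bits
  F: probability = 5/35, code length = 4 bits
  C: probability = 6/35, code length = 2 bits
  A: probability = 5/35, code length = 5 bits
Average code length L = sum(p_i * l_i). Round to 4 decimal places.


Weighted contributions p_i * l_i:
  D: (15/35) * 2 = 30/35
  H: (4/35) * 5 = 20/35
  F: (5/35) * 4 = 20/35
  C: (6/35) * 2 = 12/35
  A: (5/35) * 5 = 25/35
Sum = (30 + 20 + 20 + 12 + 25)/35 = 107/35

L = 107/35 = 3.0571 bits/symbol


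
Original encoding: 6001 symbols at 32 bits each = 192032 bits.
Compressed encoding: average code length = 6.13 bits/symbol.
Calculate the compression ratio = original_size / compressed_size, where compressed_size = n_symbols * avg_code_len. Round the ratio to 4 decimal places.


original_size = n_symbols * orig_bits = 6001 * 32 = 192032 bits
compressed_size = n_symbols * avg_code_len = 6001 * 6.13 = 36786.13 bits
ratio = original_size / compressed_size = 192032 / 36786.13 = 5.2202

Compression ratio = 5.2202


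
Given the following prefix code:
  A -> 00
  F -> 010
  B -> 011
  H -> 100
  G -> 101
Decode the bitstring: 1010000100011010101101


Decoding step by step:
Bits 101 -> G
Bits 00 -> A
Bits 00 -> A
Bits 100 -> H
Bits 011 -> B
Bits 010 -> F
Bits 101 -> G
Bits 101 -> G


Decoded message: GAAHBFGG


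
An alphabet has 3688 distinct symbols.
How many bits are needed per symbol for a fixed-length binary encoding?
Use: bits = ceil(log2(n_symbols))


log2(3688) = 11.8486
Bracket: 2^11 = 2048 < 3688 <= 2^12 = 4096
So ceil(log2(3688)) = 12

bits = ceil(log2(3688)) = ceil(11.8486) = 12 bits


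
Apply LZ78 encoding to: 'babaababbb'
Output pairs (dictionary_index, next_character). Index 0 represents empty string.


LZ78 encoding steps:
Dictionary: {0: ''}
Step 1: w='' (idx 0), next='b' -> output (0, 'b'), add 'b' as idx 1
Step 2: w='' (idx 0), next='a' -> output (0, 'a'), add 'a' as idx 2
Step 3: w='b' (idx 1), next='a' -> output (1, 'a'), add 'ba' as idx 3
Step 4: w='a' (idx 2), next='b' -> output (2, 'b'), add 'ab' as idx 4
Step 5: w='ab' (idx 4), next='b' -> output (4, 'b'), add 'abb' as idx 5
Step 6: w='b' (idx 1), end of input -> output (1, '')


Encoded: [(0, 'b'), (0, 'a'), (1, 'a'), (2, 'b'), (4, 'b'), (1, '')]


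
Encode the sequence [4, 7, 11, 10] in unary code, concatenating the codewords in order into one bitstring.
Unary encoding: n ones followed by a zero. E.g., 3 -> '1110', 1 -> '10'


Encode each number as n ones followed by a terminating 0:
  4 -> 11110 (5 bits)
  7 -> 11111110 (8 bits)
  11 -> 111111111110 (12 bits)
  10 -> 11111111110 (11 bits)
Total length = 5 + 8 + 12 + 11 = 36 bits.

Unary([4, 7, 11, 10]) = 111101111111011111111111011111111110 (36 bits)


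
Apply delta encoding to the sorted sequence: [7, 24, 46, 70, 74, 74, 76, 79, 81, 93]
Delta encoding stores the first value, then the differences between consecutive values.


First value: 7
Deltas:
  24 - 7 = 17
  46 - 24 = 22
  70 - 46 = 24
  74 - 70 = 4
  74 - 74 = 0
  76 - 74 = 2
  79 - 76 = 3
  81 - 79 = 2
  93 - 81 = 12


Delta encoded: [7, 17, 22, 24, 4, 0, 2, 3, 2, 12]


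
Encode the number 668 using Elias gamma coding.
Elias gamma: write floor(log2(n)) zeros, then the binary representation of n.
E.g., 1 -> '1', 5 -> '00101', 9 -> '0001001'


num_bits = floor(log2(668)) + 1 = 10
leading_zeros = num_bits - 1 = 9
binary(668) = 1010011100

Elias gamma(668) = '000000000' + '1010011100' = 0000000001010011100 (19 bits)


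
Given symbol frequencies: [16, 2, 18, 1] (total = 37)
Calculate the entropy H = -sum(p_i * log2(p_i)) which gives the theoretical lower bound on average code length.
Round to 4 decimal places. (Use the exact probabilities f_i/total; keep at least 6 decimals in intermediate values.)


Per-symbol terms -p_i * log2(p_i) with p_i = f_i/37:
  p = 16/37 = 0.432432: log2(p) = -1.209453, -p*log2(p) = 0.523007
  p = 2/37 = 0.054054: log2(p) = -4.209453, -p*log2(p) = 0.227538
  p = 18/37 = 0.486486: log2(p) = -1.039528, -p*log2(p) = 0.505717
  p = 1/37 = 0.027027: log2(p) = -5.209453, -p*log2(p) = 0.140796
H = 0.523007 + 0.227538 + 0.505717 + 0.140796 = 1.397058

H = 1.3971 bits/symbol


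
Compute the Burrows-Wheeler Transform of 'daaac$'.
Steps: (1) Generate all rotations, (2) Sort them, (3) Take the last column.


Rotations (sorted):
  0: $daaac -> last char: c
  1: aaac$d -> last char: d
  2: aac$da -> last char: a
  3: ac$daa -> last char: a
  4: c$daaa -> last char: a
  5: daaac$ -> last char: $


BWT = cdaaa$


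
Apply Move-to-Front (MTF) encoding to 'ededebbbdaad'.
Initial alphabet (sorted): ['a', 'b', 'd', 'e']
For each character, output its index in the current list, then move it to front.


MTF encoding:
'e': index 3 in ['a', 'b', 'd', 'e'] -> ['e', 'a', 'b', 'd']
'd': index 3 in ['e', 'a', 'b', 'd'] -> ['d', 'e', 'a', 'b']
'e': index 1 in ['d', 'e', 'a', 'b'] -> ['e', 'd', 'a', 'b']
'd': index 1 in ['e', 'd', 'a', 'b'] -> ['d', 'e', 'a', 'b']
'e': index 1 in ['d', 'e', 'a', 'b'] -> ['e', 'd', 'a', 'b']
'b': index 3 in ['e', 'd', 'a', 'b'] -> ['b', 'e', 'd', 'a']
'b': index 0 in ['b', 'e', 'd', 'a'] -> ['b', 'e', 'd', 'a']
'b': index 0 in ['b', 'e', 'd', 'a'] -> ['b', 'e', 'd', 'a']
'd': index 2 in ['b', 'e', 'd', 'a'] -> ['d', 'b', 'e', 'a']
'a': index 3 in ['d', 'b', 'e', 'a'] -> ['a', 'd', 'b', 'e']
'a': index 0 in ['a', 'd', 'b', 'e'] -> ['a', 'd', 'b', 'e']
'd': index 1 in ['a', 'd', 'b', 'e'] -> ['d', 'a', 'b', 'e']


Output: [3, 3, 1, 1, 1, 3, 0, 0, 2, 3, 0, 1]


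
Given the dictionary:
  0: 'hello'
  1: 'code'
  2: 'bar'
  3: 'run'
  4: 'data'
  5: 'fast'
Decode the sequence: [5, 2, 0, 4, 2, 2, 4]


Look up each index in the dictionary:
  5 -> 'fast'
  2 -> 'bar'
  0 -> 'hello'
  4 -> 'data'
  2 -> 'bar'
  2 -> 'bar'
  4 -> 'data'

Decoded: "fast bar hello data bar bar data"


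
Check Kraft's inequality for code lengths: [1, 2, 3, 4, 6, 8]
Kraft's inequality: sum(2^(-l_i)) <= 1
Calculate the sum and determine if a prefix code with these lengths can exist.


Sum = 2^(-1) + 2^(-2) + 2^(-3) + 2^(-4) + 2^(-6) + 2^(-8)
    = 0.5 + 0.25 + 0.125 + 0.0625 + 0.015625 + 0.00390625
    = 245/256 = 0.95703125
Since 0.95703125 <= 1, Kraft's inequality IS satisfied.
A prefix code with these lengths CAN exist.

Kraft sum = 0.95703125. Satisfied.


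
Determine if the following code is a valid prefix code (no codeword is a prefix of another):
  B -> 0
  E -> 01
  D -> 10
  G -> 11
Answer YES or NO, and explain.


Checking each pair (does one codeword prefix another?):
  B='0' vs E='01': prefix -- VIOLATION

NO -- this is NOT a valid prefix code. B (0) is a prefix of E (01).


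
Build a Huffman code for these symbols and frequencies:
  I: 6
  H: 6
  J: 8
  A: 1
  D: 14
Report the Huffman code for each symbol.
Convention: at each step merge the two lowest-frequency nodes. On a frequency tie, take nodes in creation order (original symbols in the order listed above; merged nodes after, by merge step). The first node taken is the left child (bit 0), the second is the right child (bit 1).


Huffman tree construction:
Step 1: Merge A(1) + I(6) = 7
Step 2: Merge H(6) + (A+I)(7) = 13
Step 3: Merge J(8) + (H+(A+I))(13) = 21
Step 4: Merge D(14) + (J+(H+(A+I)))(21) = 35
Read each symbol's code off the tree from the root (left child = 0, right child = 1).

Codes:
  I: 1111 (length 4)
  H: 110 (length 3)
  J: 10 (length 2)
  A: 1110 (length 4)
  D: 0 (length 1)
Average code length: 76/35 = 2.1714 bits/symbol


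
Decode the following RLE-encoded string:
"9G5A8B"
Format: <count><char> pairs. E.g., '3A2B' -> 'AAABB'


Expanding each <count><char> pair:
  9G -> 'GGGGGGGGG'
  5A -> 'AAAAA'
  8B -> 'BBBBBBBB'

Decoded = GGGGGGGGGAAAAABBBBBBBB


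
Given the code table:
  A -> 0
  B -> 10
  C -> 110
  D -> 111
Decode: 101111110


Decoding:
10 -> B
111 -> D
111 -> D
0 -> A


Result: BDDA


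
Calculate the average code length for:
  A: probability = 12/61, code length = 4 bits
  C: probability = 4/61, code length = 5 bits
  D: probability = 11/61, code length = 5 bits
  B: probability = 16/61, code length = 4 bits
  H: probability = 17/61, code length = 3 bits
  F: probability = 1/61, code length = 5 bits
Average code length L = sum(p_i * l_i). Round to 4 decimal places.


Weighted contributions p_i * l_i:
  A: (12/61) * 4 = 48/61
  C: (4/61) * 5 = 20/61
  D: (11/61) * 5 = 55/61
  B: (16/61) * 4 = 64/61
  H: (17/61) * 3 = 51/61
  F: (1/61) * 5 = 5/61
Sum = (48 + 20 + 55 + 64 + 51 + 5)/61 = 243/61

L = 243/61 = 3.9836 bits/symbol


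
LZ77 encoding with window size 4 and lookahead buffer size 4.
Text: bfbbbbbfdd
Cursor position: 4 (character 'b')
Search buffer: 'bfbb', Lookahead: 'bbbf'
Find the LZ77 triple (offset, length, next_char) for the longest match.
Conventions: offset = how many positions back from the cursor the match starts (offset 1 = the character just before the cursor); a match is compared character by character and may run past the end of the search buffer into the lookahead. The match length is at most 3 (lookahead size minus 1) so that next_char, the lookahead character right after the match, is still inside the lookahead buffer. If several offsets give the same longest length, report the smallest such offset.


Try each offset into the search buffer:
  offset=1 (pos 3, char 'b'): match length 3
  offset=2 (pos 2, char 'b'): match length 3
  offset=3 (pos 1, char 'f'): match length 0
  offset=4 (pos 0, char 'b'): match length 1
Longest match has length 3, found at offsets 1, 2; take the smallest, offset 1.
next_char = character at position 4 + 3 = 7 -> 'f'

Best match: offset=1, length=3 (matching 'bbb' starting at position 3)
LZ77 triple: (1, 3, 'f')


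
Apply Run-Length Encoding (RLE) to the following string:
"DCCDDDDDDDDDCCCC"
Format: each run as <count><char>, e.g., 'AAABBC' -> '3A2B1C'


Scanning runs left to right:
  i=0: run of 'D' x 1 -> '1D'
  i=1: run of 'C' x 2 -> '2C'
  i=3: run of 'D' x 9 -> '9D'
  i=12: run of 'C' x 4 -> '4C'

RLE = 1D2C9D4C


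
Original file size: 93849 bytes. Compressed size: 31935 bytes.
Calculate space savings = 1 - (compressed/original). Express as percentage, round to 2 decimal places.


ratio = compressed/original = 31935/93849 = 0.340281
savings = 1 - ratio = 1 - 0.340281 = 0.659719
as a percentage: 0.659719 * 100 = 65.97%

Space savings = 1 - 31935/93849 = 65.97%


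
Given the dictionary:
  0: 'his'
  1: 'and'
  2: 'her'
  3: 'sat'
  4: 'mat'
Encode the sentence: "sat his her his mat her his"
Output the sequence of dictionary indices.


Look up each word in the dictionary:
  'sat' -> 3
  'his' -> 0
  'her' -> 2
  'his' -> 0
  'mat' -> 4
  'her' -> 2
  'his' -> 0

Encoded: [3, 0, 2, 0, 4, 2, 0]


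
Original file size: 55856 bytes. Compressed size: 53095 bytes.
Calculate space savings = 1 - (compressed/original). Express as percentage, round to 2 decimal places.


ratio = compressed/original = 53095/55856 = 0.950569
savings = 1 - ratio = 1 - 0.950569 = 0.049431
as a percentage: 0.049431 * 100 = 4.94%

Space savings = 1 - 53095/55856 = 4.94%
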